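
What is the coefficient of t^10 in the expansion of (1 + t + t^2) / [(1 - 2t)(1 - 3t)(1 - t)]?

Partial fractions give a closed form: a_n = (-7)·2^n + (13/2)·3^n + (3/2)·1^n.
At n = 10: a_10 = 376652.

376652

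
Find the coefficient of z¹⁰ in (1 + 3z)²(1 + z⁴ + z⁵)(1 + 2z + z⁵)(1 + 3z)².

175

(1 + 3z)² has coefficients 1,6,9 for degrees 0…2.
(1 + z⁴ + z⁵) has coefficients 1,0,0,0,1,1,0,0,0,0,0 for degrees 0…10.
Multiplying by (1 + 2z + z⁵) gives running coefficients 1,2,0,0,1,4,2,0,0,1,1 for degrees 0…10.
Finally multiplying by (1 + 3z)², the product of all factors after the first has coefficients 1,8,21,18,1,10,35,48,18,1,7 for degrees 0…10.
[z¹⁰] = 1·7 + 6·1 + 9·18 = 175.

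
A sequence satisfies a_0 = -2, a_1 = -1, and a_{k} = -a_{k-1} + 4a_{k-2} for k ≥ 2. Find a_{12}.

-41407

The ordinary generating function has denominator 1 + x - 4x^2.
Iterating the recurrence: a_0,…,a_{12} = -2, -1, -7, 3, -31, 43, -167, 339, -1007, 2363, -6391, 15843, -41407.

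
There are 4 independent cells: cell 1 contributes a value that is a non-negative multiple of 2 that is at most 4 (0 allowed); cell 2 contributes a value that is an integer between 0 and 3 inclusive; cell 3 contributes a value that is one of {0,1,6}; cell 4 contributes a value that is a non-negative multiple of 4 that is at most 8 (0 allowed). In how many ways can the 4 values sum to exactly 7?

The generating function for the choices is (1 + y² + y⁴)·(1 + y + y² + y³)·(1 + y + y⁶)·(1 + y⁴ + y⁸); the count is [y⁷].
(1 + y² + y⁴) has coefficients 1,0,1,0,1 for degrees 0…4.
(1 + y + y² + y³) has coefficients 1,1,1,1,0,0,0,0 for degrees 0…7.
Multiplying by (1 + y + y⁶) gives running coefficients 1,2,2,2,1,0,1,1 for degrees 0…7.
Finally multiplying by (1 + y⁴ + y⁸), the product of all factors after the first has coefficients 1,2,2,2,2,2,3,3 for degrees 0…7.
[y⁷] = 1·3 + 1·2 + 1·2 = 7.

7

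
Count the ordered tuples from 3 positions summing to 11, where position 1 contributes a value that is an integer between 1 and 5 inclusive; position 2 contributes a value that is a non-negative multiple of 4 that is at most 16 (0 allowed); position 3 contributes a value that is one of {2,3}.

3

The generating function for the choices is (x + x^2 + x^3 + x^4 + x^5)·(1 + x^4 + x^8 + x^12 + x^16)·(x^2 + x^3); the count is [x^11].
(x + x^2 + x^3 + x^4 + x^5) has coefficients 0,1,1,1,1,1 for degrees 0…5.
(1 + x^4 + x^8 + x^12 + x^16) has coefficients 1,0,0,0,1,0,0,0,1,0,0,0 for degrees 0…11.
Finally multiplying by (x^2 + x^3), the product of all factors after the first has coefficients 0,0,1,1,0,0,1,1,0,0,1,1 for degrees 0…11.
[x^11] = 1·1 + 1·0 + 1·0 + 1·1 + 1·1 = 3.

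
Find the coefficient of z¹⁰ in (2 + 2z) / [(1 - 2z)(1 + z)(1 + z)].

The denominator gives the recurrence a_n = 3a_(n−2) + 2a_(n−3) for n ≥ 3; the numerator fixes a_0 = 2, a_1 = 2, a_2 = 6.
Iterating: 2, 2, 6, 10, 22, 42, 86, 170, 342, 682, 1366, so a_10 = 1366.

1366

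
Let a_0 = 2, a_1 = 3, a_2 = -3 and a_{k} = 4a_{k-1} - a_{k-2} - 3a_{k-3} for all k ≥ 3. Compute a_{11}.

The ordinary generating function has denominator 1 - 4t + t^2 + 3t^3.
Iterating the recurrence: a_0,…,a_{11} = 2, 3, -3, -21, -90, -330, -1167, -4068, -14115, -48891, -169245, -585744.

-585744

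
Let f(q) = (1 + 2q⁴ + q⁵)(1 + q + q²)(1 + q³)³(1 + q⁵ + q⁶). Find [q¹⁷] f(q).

(1 + 2q⁴ + q⁵) has coefficients 1,0,0,0,2,1 for degrees 0…5.
(1 + q + q²) has coefficients 1,1,1,0,0,0,0,0,0,0,0,0,0,0,0,0,0,0 for degrees 0…17.
Multiplying by (1 + q³)³ gives running coefficients 1,1,1,3,3,3,3,3,3,1,1,1,0,0,0,0,0,0 for degrees 0…17.
Finally multiplying by (1 + q⁵ + q⁶), the product of all factors after the first has coefficients 1,1,1,3,3,4,5,5,7,7,7,7,6,6,4,2,2,1 for degrees 0…17.
[q¹⁷] = 1·1 + 2·6 + 1·6 = 19.

19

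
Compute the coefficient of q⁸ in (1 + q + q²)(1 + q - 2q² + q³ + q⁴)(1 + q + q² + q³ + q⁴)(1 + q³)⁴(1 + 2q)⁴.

(1 + q + q²) has coefficients 1,1,1 for degrees 0…2.
(1 + q - 2q² + q³ + q⁴) has coefficients 1,1,-2,1,1,0,0,0,0 for degrees 0…8.
Multiplying by (1 + q + q² + q³ + q⁴) gives running coefficients 1,2,0,1,2,1,0,2,1 for degrees 0…8.
Multiplying by (1 + q³)⁴ gives running coefficients 1,2,0,5,10,1,10,22,5 for degrees 0…8.
Finally multiplying by (1 + 2q)⁴, the product of all factors after the first has coefficients 1,10,40,85,130,233,418,526,613 for degrees 0…8.
[q⁸] = 1·613 + 1·526 + 1·418 = 1557.

1557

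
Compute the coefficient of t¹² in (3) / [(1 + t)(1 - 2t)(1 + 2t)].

16383

Partial fractions give a closed form: a_n = (-1)·(-1)^n + (1)·2^n + (3)·(-2)^n.
At n = 12: a_12 = 16383.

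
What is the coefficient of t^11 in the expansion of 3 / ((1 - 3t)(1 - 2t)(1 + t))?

1187550

Partial fractions give a closed form: a_n = (27/4)·3^n + (-4)·2^n + (1/4)·(-1)^n.
At n = 11: a_11 = 1187550.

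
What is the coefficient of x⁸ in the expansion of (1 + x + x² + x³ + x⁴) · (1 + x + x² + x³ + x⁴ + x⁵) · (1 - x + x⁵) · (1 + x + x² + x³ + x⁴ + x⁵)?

9

(1 + x + x² + x³ + x⁴) has coefficients 1,1,1,1,1 for degrees 0…4.
(1 + x + x² + x³ + x⁴ + x⁵) has coefficients 1,1,1,1,1,1,0,0,0 for degrees 0…8.
Multiplying by (1 - x + x⁵) gives running coefficients 1,0,0,0,0,1,0,1,1 for degrees 0…8.
Finally multiplying by (1 + x + x² + x³ + x⁴ + x⁵), the product of all factors after the first has coefficients 1,1,1,1,1,2,1,2,3 for degrees 0…8.
[x⁸] = 1·3 + 1·2 + 1·1 + 1·2 + 1·1 = 9.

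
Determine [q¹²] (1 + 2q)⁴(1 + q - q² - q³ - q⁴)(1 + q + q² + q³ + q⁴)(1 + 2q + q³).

-328

(1 + 2q)⁴ has coefficients 1,8,24,32,16 for degrees 0…4.
(1 + q - q² - q³ - q⁴) has coefficients 1,1,-1,-1,-1,0,0,0,0,0,0,0,0 for degrees 0…12.
Multiplying by (1 + q + q² + q³ + q⁴) gives running coefficients 1,2,1,0,-1,-2,-3,-2,-1,0,0,0,0 for degrees 0…12.
Finally multiplying by (1 + 2q + q³), the product of all factors after the first has coefficients 1,4,5,3,1,-3,-7,-9,-7,-5,-2,-1,0 for degrees 0…12.
[q¹²] = 1·0 + 8·(-1) + 24·(-2) + 32·(-5) + 16·(-7) = -328.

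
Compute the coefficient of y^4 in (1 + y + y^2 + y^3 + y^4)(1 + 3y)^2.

16

(1 + y + y^2 + y^3 + y^4) has coefficients 1,1,1,1,1 for degrees 0…4.
(1 + 3y)^2 has coefficients 1,6,9,0,0 for degrees 0…4.
[y^4] = 1·0 + 1·0 + 1·9 + 1·6 + 1·1 = 16.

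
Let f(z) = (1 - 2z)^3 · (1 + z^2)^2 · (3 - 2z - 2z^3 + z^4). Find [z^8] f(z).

(1 - 2z)^3 has coefficients 1,-6,12,-8 for degrees 0…3.
(1 + z^2)^2 has coefficients 1,0,2,0,1,0,0,0,0 for degrees 0…8.
Finally multiplying by (3 - 2z - 2z^3 + z^4), the product of all factors after the first has coefficients 3,-2,6,-6,4,-6,2,-2,1 for degrees 0…8.
[z^8] = 1·1 − 6·(-2) + 12·2 − 8·(-6) = 85.

85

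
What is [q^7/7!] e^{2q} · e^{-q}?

The EGF product rule gives c_7 = Σ_{k_1+k_2=7} C(7; k_1,k_2) · ∏ g_i(k_i), where e^{2q} gives (2)^k; e^{-q} gives (-1)^k.
g_1(k) for k = 0…7: 1, 2, 4, 8, 16, 32, 64, 128.
g_2(k) for k = 0…7: 1, -1, 1, -1, 1, -1, 1, -1.
c_7 = Σ_k C(7,k)·g_1(k)·g_2(7−k) = 1·1·(-1) + 7·2·1 + 21·4·(-1) + 35·8·1 + 35·16·(-1) + 21·32·1 + 7·64·(-1) + 1·128·1 = −1 + 14 − 84 + 280 − 560 + 672 − 448 + 128 = 1.

1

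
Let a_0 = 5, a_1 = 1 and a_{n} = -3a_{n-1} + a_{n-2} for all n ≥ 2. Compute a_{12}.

240125

The ordinary generating function has denominator 1 + 3y - y^2.
Iterating the recurrence: a_0,…,a_{12} = 5, 1, 2, -5, 17, -56, 185, -611, 2018, -6665, 22013, -72704, 240125.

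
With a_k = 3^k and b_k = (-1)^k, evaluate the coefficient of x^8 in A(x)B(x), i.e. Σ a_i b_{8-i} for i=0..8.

This is [x^8] in the product of the two ordinary generating functions.
Σ = 1·1 + 3·(-1) + 9·1 + 27·(-1) + 81·1 + 243·(-1) + 729·1 + 2187·(-1) + 6561·1 = 4921.

4921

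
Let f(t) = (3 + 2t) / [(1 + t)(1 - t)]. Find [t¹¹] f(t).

Partial fractions give a closed form: a_n = (1/2)·(-1)^n + (5/2)·1^n.
At n = 11: a_11 = 2.

2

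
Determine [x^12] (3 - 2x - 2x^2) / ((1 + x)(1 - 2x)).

The denominator gives the recurrence a_n = a_(n−1) + 2a_(n−2) for n ≥ 3; the numerator fixes a_0 = 3, a_1 = 1, a_2 = 5.
Iterating: 3, 1, 5, 7, 17, 31, 65, 127, 257, 511, 1025, 2047, 4097, so a_12 = 4097.

4097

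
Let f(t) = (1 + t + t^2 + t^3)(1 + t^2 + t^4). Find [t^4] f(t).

(1 + t + t^2 + t^3) has coefficients 1,1,1,1 for degrees 0…3.
(1 + t^2 + t^4) has coefficients 1,0,1,0,1 for degrees 0…4.
[t^4] = 1·1 + 1·0 + 1·1 + 1·0 = 2.

2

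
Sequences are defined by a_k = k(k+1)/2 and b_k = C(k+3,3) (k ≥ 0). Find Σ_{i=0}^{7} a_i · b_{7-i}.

Write out a_i and b_{7-i} for i = 0,…,7 and sum the products.
Σ = 0·120 + 1·84 + 3·56 + 6·35 + 10·20 + 15·10 + 21·4 + 28·1 = 924.

924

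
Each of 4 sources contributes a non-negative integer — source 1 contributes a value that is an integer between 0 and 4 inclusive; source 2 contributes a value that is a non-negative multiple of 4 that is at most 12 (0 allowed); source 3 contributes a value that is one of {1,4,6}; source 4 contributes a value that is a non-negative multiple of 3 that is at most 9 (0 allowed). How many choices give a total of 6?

4

The generating function for the choices is (1 + x + x² + x³ + x⁴)·(1 + x⁴ + x⁸ + x¹²)·(x + x⁴ + x⁶)·(1 + x³ + x⁶ + x⁹); the count is [x⁶].
(1 + x + x² + x³ + x⁴) has coefficients 1,1,1,1,1 for degrees 0…4.
(1 + x⁴ + x⁸ + x¹²) has coefficients 1,0,0,0,1,0,0 for degrees 0…6.
Multiplying by (x + x⁴ + x⁶) gives running coefficients 0,1,0,0,1,1,1 for degrees 0…6.
Finally multiplying by (1 + x³ + x⁶ + x⁹), the product of all factors after the first has coefficients 0,1,0,0,2,1,1 for degrees 0…6.
[x⁶] = 1·1 + 1·1 + 1·2 + 1·0 + 1·0 = 4.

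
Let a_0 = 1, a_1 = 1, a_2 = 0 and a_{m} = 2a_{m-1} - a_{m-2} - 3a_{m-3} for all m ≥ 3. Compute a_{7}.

The ordinary generating function has denominator 1 - 2x + x^2 + 3x^3.
Iterating the recurrence: a_0,…,a_{7} = 1, 1, 0, -4, -11, -18, -13, 25.

25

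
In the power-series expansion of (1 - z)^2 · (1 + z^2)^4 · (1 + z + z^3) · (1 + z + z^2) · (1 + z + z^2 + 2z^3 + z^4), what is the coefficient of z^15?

(1 - z)^2 has coefficients 1,-2,1 for degrees 0…2.
(1 + z^2)^4 has coefficients 1,0,4,0,6,0,4,0,1,0,0,0,0,0,0,0 for degrees 0…15.
Multiplying by (1 + z + z^3) gives running coefficients 1,1,4,5,6,10,4,10,1,5,0,1,0,0,0,0 for degrees 0…15.
Multiplying by (1 + z + z^2) gives running coefficients 1,2,6,10,15,21,20,24,15,16,6,6,1,1,0,0 for degrees 0…15.
Finally multiplying by (1 + z + z^2 + 2z^3 + z^4), the product of all factors after the first has coefficients 1,3,9,20,36,60,82,105,116,116,105,82,60,36,20,9 for degrees 0…15.
[z^15] = 1·9 − 2·20 + 1·36 = 5.

5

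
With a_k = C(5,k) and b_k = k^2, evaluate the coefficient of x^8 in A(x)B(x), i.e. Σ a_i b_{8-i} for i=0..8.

The convolution is the x^8 coefficient of A(x)B(x).
Σ = 1·64 + 5·49 + 10·36 + 10·25 + 5·16 + 1·9 + 0·4 + 0·1 + 0·0 = 1008.

1008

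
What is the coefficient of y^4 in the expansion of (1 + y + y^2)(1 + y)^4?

(1 + y + y^2) has coefficients 1,1,1 for degrees 0…2.
(1 + y)^4 has coefficients 1,4,6,4,1 for degrees 0…4.
[y^4] = 1·1 + 1·4 + 1·6 = 11.

11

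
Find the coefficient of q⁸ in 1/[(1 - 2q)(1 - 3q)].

Partial fractions give a closed form: a_n = (-2)·2^n + (3)·3^n.
At n = 8: a_8 = 19171.

19171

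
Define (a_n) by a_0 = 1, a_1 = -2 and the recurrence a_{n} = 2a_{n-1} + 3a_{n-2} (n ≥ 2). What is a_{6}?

The ordinary generating function has denominator 1 - 2x - 3x^2.
Iterating the recurrence: a_0,…,a_{6} = 1, -2, -1, -8, -19, -62, -181.

-181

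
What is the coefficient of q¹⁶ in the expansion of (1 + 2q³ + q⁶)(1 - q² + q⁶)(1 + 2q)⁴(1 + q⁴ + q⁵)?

(1 + 2q³ + q⁶) has coefficients 1,0,0,2,0,0,1 for degrees 0…6.
(1 - q² + q⁶) has coefficients 1,0,-1,0,0,0,1,0,0,0,0,0,0,0,0,0,0 for degrees 0…16.
Multiplying by (1 + 2q)⁴ gives running coefficients 1,8,23,24,-8,-32,-15,8,24,32,16,0,0,0,0,0,0 for degrees 0…16.
Finally multiplying by (1 + q⁴ + q⁵), the product of all factors after the first has coefficients 1,8,23,24,-7,-23,16,55,40,-8,-31,-7,32,56,48,16,0 for degrees 0…16.
[q¹⁶] = 1·0 + 2·56 + 1·(-31) = 81.

81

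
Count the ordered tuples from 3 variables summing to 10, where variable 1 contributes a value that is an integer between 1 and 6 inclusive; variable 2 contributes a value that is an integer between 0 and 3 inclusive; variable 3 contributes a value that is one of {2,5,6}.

10

The generating function for the choices is (t + t² + t³ + t⁴ + t⁵ + t⁶)·(1 + t + t² + t³)·(t² + t⁵ + t⁶); the count is [t¹⁰].
(t + t² + t³ + t⁴ + t⁵ + t⁶) has coefficients 0,1,1,1,1,1,1 for degrees 0…6.
(1 + t + t² + t³) has coefficients 1,1,1,1,0,0,0,0,0,0,0 for degrees 0…10.
Finally multiplying by (t² + t⁵ + t⁶), the product of all factors after the first has coefficients 0,0,1,1,1,2,2,2,2,1,0 for degrees 0…10.
[t¹⁰] = 1·1 + 1·2 + 1·2 + 1·2 + 1·2 + 1·1 = 10.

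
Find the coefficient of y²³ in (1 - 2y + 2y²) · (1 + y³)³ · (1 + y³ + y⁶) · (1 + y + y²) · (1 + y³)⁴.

29

(1 - 2y + 2y²) has coefficients 1,-2,2 for degrees 0…2.
(1 + y³)³ has coefficients 1,0,0,3,0,0,3,0,0,1,0,0,0,0,0,0,0,0,0,0,0,0,0,0 for degrees 0…23.
Multiplying by (1 + y³ + y⁶) gives running coefficients 1,0,0,4,0,0,7,0,0,7,0,0,4,0,0,1,0,0,0,0,0,0,0,0 for degrees 0…23.
Multiplying by (1 + y + y²) gives running coefficients 1,1,1,4,4,4,7,7,7,7,7,7,4,4,4,1,1,1,0,0,0,0,0,0 for degrees 0…23.
Finally multiplying by (1 + y³)⁴, the product of all factors after the first has coefficients 1,1,1,8,8,8,29,29,29,63,63,63,91,91,91,91,91,91,63,63,63,29,29,29 for degrees 0…23.
[y²³] = 1·29 − 2·29 + 2·29 = 29.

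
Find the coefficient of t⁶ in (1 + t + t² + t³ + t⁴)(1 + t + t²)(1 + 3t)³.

(1 + t + t² + t³ + t⁴) has coefficients 1,1,1,1,1 for degrees 0…4.
(1 + t + t²) has coefficients 1,1,1,0,0,0,0 for degrees 0…6.
Finally multiplying by (1 + 3t)³, the product of all factors after the first has coefficients 1,10,37,63,54,27,0 for degrees 0…6.
[t⁶] = 1·0 + 1·27 + 1·54 + 1·63 + 1·37 = 181.

181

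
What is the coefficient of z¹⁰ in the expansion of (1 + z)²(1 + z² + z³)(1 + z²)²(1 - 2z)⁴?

(1 + z)² has coefficients 1,2,1 for degrees 0…2.
(1 + z² + z³) has coefficients 1,0,1,1,0,0,0,0,0,0,0 for degrees 0…10.
Multiplying by (1 + z²)² gives running coefficients 1,0,3,1,3,2,1,1,0,0,0 for degrees 0…10.
Finally multiplying by (1 - 2z)⁴, the product of all factors after the first has coefficients 1,-8,27,-55,83,-94,73,-39,0,24,-16 for degrees 0…10.
[z¹⁰] = 1·(-16) + 2·24 + 1·0 = 32.

32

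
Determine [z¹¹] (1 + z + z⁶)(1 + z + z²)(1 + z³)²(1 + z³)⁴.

(1 + z + z⁶) has coefficients 1,1,0,0,0,0,1 for degrees 0…6.
(1 + z + z²) has coefficients 1,1,1,0,0,0,0,0,0,0,0,0 for degrees 0…11.
Multiplying by (1 + z³)² gives running coefficients 1,1,1,2,2,2,1,1,1,0,0,0 for degrees 0…11.
Finally multiplying by (1 + z³)⁴, the product of all factors after the first has coefficients 1,1,1,6,6,6,15,15,15,20,20,20 for degrees 0…11.
[z¹¹] = 1·20 + 1·20 + 1·6 = 46.

46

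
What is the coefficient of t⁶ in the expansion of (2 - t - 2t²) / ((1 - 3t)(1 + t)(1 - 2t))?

2284

Partial fractions give a closed form: a_n = (13/4)·3^n + (1/12)·(-1)^n + (-4/3)·2^n.
At n = 6: a_6 = 2284.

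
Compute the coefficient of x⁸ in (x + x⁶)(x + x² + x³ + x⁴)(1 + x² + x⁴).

2

(x + x⁶) has coefficients 0,1,0,0,0,0,1 for degrees 0…6.
(x + x² + x³ + x⁴) has coefficients 0,1,1,1,1,0,0,0,0 for degrees 0…8.
Finally multiplying by (1 + x² + x⁴), the product of all factors after the first has coefficients 0,1,1,2,2,2,2,1,1 for degrees 0…8.
[x⁸] = 1·1 + 1·1 = 2.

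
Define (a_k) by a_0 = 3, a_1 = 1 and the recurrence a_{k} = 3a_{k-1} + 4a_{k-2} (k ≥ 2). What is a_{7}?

13105

The ordinary generating function has denominator 1 - 3q - 4q^2.
Iterating the recurrence: a_0,…,a_{7} = 3, 1, 15, 49, 207, 817, 3279, 13105.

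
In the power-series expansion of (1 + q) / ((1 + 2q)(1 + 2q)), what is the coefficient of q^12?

28672

The denominator gives the recurrence a_n = −4a_(n−1) − 4a_(n−2) for n ≥ 2; the numerator fixes a_0 = 1, a_1 = -3.
Iterating: 1, -3, 8, -20, 48, -112, 256, -576, 1280, -2816, 6144, -13312, 28672, so a_12 = 28672.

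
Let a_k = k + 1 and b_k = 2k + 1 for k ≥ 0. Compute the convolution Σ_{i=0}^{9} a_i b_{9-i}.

The convolution is the x^9 coefficient of A(x)B(x).
Σ = 1·19 + 2·17 + 3·15 + 4·13 + 5·11 + 6·9 + 7·7 + 8·5 + 9·3 + 10·1 = 385.

385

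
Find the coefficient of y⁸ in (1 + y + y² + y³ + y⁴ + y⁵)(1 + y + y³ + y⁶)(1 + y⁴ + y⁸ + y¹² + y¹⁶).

(1 + y + y² + y³ + y⁴ + y⁵) has coefficients 1,1,1,1,1,1 for degrees 0…5.
(1 + y + y³ + y⁶) has coefficients 1,1,0,1,0,0,1,0,0 for degrees 0…8.
Finally multiplying by (1 + y⁴ + y⁸ + y¹² + y¹⁶), the product of all factors after the first has coefficients 1,1,0,1,1,1,1,1,1 for degrees 0…8.
[y⁸] = 1·1 + 1·1 + 1·1 + 1·1 + 1·1 + 1·1 = 6.

6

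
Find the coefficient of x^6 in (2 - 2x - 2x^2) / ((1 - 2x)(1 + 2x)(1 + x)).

170

Partial fractions give a closed form: a_n = (1/6)·2^n + (5/2)·(-2)^n + (-2/3)·(-1)^n.
At n = 6: a_6 = 170.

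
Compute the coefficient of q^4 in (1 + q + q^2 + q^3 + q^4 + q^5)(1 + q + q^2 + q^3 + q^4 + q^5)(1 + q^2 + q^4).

(1 + q + q^2 + q^3 + q^4 + q^5) has coefficients 1,1,1,1,1 for degrees 0…4.
(1 + q + q^2 + q^3 + q^4 + q^5) has coefficients 1,1,1,1,1 for degrees 0…4.
Finally multiplying by (1 + q^2 + q^4), the product of all factors after the first has coefficients 1,1,2,2,3 for degrees 0…4.
[q^4] = 1·3 + 1·2 + 1·2 + 1·1 + 1·1 = 9.

9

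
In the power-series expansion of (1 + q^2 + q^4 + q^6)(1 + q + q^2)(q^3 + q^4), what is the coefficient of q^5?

3

(1 + q^2 + q^4 + q^6) has coefficients 1,0,1,0,1,0 for degrees 0…5.
(1 + q + q^2) has coefficients 1,1,1,0,0,0 for degrees 0…5.
Finally multiplying by (q^3 + q^4), the product of all factors after the first has coefficients 0,0,0,1,2,2 for degrees 0…5.
[q^5] = 1·2 + 1·1 + 1·0 = 3.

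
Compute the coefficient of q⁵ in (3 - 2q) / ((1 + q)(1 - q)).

-2

The denominator gives the recurrence a_n = a_(n−2) for n ≥ 2; the numerator fixes a_0 = 3, a_1 = -2.
Iterating: 3, -2, 3, -2, 3, -2, so a_5 = -2.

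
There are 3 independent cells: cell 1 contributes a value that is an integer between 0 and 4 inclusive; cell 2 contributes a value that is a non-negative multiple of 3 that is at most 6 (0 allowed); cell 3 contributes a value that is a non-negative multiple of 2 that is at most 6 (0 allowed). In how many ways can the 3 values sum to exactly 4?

4

The generating function for the choices is (1 + q + q² + q³ + q⁴)·(1 + q³ + q⁶)·(1 + q² + q⁴ + q⁶); the count is [q⁴].
(1 + q + q² + q³ + q⁴) has coefficients 1,1,1,1,1 for degrees 0…4.
(1 + q³ + q⁶) has coefficients 1,0,0,1,0 for degrees 0…4.
Finally multiplying by (1 + q² + q⁴ + q⁶), the product of all factors after the first has coefficients 1,0,1,1,1 for degrees 0…4.
[q⁴] = 1·1 + 1·1 + 1·1 + 1·0 + 1·1 = 4.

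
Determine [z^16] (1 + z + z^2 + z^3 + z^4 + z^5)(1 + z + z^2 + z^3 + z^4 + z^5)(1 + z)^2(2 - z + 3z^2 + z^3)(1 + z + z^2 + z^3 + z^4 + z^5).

(1 + z + z^2 + z^3 + z^4 + z^5) has coefficients 1,1,1,1,1,1 for degrees 0…5.
(1 + z + z^2 + z^3 + z^4 + z^5) has coefficients 1,1,1,1,1,1,0,0,0,0,0,0,0,0,0,0,0 for degrees 0…16.
Multiplying by (1 + z)^2 gives running coefficients 1,3,4,4,4,4,3,1,0,0,0,0,0,0,0,0,0 for degrees 0…16.
Multiplying by (2 - z + 3z^2 + z^3) gives running coefficients 2,5,8,14,19,20,18,15,12,6,1,0,0,0,0,0,0 for degrees 0…16.
Finally multiplying by (1 + z + z^2 + z^3 + z^4 + z^5), the product of all factors after the first has coefficients 2,7,15,29,48,68,84,94,98,90,72,52,34,19,7,1,0 for degrees 0…16.
[z^16] = 1·0 + 1·1 + 1·7 + 1·19 + 1·34 + 1·52 = 113.

113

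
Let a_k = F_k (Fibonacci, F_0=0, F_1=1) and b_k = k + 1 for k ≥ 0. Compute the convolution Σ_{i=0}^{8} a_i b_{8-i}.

133

The convolution is the t^8 coefficient of A(t)B(t).
Σ = 0·9 + 1·8 + 1·7 + 2·6 + 3·5 + 5·4 + 8·3 + 13·2 + 21·1 = 133.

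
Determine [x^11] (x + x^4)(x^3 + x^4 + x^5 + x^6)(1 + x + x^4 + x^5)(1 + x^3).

(x + x^4) has coefficients 0,1,0,0,1 for degrees 0…4.
(x^3 + x^4 + x^5 + x^6) has coefficients 0,0,0,1,1,1,1,0,0,0,0,0 for degrees 0…11.
Multiplying by (1 + x + x^4 + x^5) gives running coefficients 0,0,0,1,2,2,2,2,2,2,2,1 for degrees 0…11.
Finally multiplying by (1 + x^3), the product of all factors after the first has coefficients 0,0,0,1,2,2,3,4,4,4,4,3 for degrees 0…11.
[x^11] = 1·4 + 1·4 = 8.

8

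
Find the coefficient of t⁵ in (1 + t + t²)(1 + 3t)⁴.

(1 + t + t²) has coefficients 1,1,1 for degrees 0…2.
(1 + 3t)⁴ has coefficients 1,12,54,108,81,0 for degrees 0…5.
[t⁵] = 1·0 + 1·81 + 1·108 = 189.

189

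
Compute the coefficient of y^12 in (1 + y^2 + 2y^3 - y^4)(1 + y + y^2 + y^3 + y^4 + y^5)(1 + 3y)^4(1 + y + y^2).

609

(1 + y^2 + 2y^3 - y^4) has coefficients 1,0,1,2,-1 for degrees 0…4.
(1 + y + y^2 + y^3 + y^4 + y^5) has coefficients 1,1,1,1,1,1,0,0,0,0,0,0,0 for degrees 0…12.
Multiplying by (1 + 3y)^4 gives running coefficients 1,13,67,175,256,256,255,243,189,81,0,0,0 for degrees 0…12.
Finally multiplying by (1 + y + y^2), the product of all factors after the first has coefficients 1,14,81,255,498,687,767,754,687,513,270,81,0 for degrees 0…12.
[y^12] = 1·0 + 1·270 + 2·513 − 1·687 = 609.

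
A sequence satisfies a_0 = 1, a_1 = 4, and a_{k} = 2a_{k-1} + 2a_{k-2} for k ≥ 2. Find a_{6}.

568

The ordinary generating function has denominator 1 - 2z - 2z^2.
Iterating the recurrence: a_0,…,a_{6} = 1, 4, 10, 28, 76, 208, 568.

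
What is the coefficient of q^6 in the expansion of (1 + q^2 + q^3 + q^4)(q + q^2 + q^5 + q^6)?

2

(1 + q^2 + q^3 + q^4) has coefficients 1,0,1,1,1 for degrees 0…4.
(q + q^2 + q^5 + q^6) has coefficients 0,1,1,0,0,1,1 for degrees 0…6.
[q^6] = 1·1 + 1·0 + 1·0 + 1·1 = 2.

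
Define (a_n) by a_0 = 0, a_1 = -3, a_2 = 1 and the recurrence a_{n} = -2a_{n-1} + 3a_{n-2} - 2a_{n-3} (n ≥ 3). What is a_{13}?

The ordinary generating function has denominator 1 + 2t - 3t^2 + 2t^3.
Iterating the recurrence: a_0,…,a_{13} = 0, -3, 1, -11, 31, -97, 309, -971, 3063, -9657, 30445, -95987, 302623, -954097.

-954097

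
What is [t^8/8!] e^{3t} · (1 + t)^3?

The EGF product rule gives c_8 = Σ_{k_1+k_2=8} C(8; k_1,k_2) · ∏ g_i(k_i), where e^{3t} gives (3)^k; (1+t)^3 gives the falling factorial (3)_k.
g_1(k) for k = 0…8: 1, 3, 9, 27, 81, 243, 729, 2187, 6561.
g_2(k) for k = 0…8: 1, 3, 6, 6, 0, 0, 0, 0, 0.
c_8 = Σ_k C(8,k)·g_1(k)·g_2(8−k) = 56·243·6 + 28·729·6 + 8·2187·3 + 1·6561·1 = 81648 + 122472 + 52488 + 6561 = 263169.

263169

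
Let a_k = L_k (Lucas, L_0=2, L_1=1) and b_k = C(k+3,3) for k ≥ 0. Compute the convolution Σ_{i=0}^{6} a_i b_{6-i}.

541

This is [x^6] in the product of the two ordinary generating functions.
Σ = 2·84 + 1·56 + 3·35 + 4·20 + 7·10 + 11·4 + 18·1 = 541.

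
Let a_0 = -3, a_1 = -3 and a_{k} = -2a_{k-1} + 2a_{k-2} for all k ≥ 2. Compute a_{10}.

The ordinary generating function has denominator 1 + 2x - 2x^2.
Iterating the recurrence: a_0,…,a_{10} = -3, -3, 0, -6, 12, -36, 96, -264, 720, -1968, 5376.

5376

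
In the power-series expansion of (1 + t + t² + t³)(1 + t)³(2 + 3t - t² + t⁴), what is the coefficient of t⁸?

(1 + t + t² + t³) has coefficients 1,1,1,1 for degrees 0…3.
(1 + t)³ has coefficients 1,3,3,1,0,0,0,0,0 for degrees 0…8.
Finally multiplying by (2 + 3t - t² + t⁴), the product of all factors after the first has coefficients 2,9,14,8,1,2,3,1,0 for degrees 0…8.
[t⁸] = 1·0 + 1·1 + 1·3 + 1·2 = 6.

6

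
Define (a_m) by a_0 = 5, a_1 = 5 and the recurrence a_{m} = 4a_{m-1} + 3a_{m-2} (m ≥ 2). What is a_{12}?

157190645

The ordinary generating function has denominator 1 - 4t - 3t^2.
Iterating the recurrence: a_0,…,a_{12} = 5, 5, 35, 155, 725, 3365, 15635, 72635, 337445, 1567685, 7283075, 33835355, 157190645.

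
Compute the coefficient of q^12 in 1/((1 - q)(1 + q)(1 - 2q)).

5461

The denominator gives the recurrence a_n = 2a_(n−1) + a_(n−2) − 2a_(n−3) for n ≥ 3; the numerator fixes a_0 = 1, a_1 = 2, a_2 = 5.
Iterating: 1, 2, 5, 10, 21, 42, 85, 170, 341, 682, 1365, 2730, 5461, so a_12 = 5461.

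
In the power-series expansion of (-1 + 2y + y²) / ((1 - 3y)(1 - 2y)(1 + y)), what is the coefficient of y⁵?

Partial fractions give a closed form: a_n = (-1/2)·3^n + (-1/3)·2^n + (-1/6)·(-1)^n.
At n = 5: a_5 = -132.

-132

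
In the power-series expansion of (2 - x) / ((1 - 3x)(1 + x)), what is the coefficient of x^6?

912

The denominator gives the recurrence a_n = 2a_(n−1) + 3a_(n−2) for n ≥ 3; the numerator fixes a_0 = 2, a_1 = 3, a_2 = 12.
Iterating: 2, 3, 12, 33, 102, 303, 912, so a_6 = 912.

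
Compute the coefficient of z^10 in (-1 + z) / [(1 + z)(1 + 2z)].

Partial fractions give a closed form: a_n = (2)·(-1)^n + (-3)·(-2)^n.
At n = 10: a_10 = -3070.

-3070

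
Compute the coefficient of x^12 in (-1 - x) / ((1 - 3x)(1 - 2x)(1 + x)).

-1586131

Partial fractions give a closed form: a_n = (-3)·3^n + (2)·2^n.
At n = 12: a_12 = -1586131.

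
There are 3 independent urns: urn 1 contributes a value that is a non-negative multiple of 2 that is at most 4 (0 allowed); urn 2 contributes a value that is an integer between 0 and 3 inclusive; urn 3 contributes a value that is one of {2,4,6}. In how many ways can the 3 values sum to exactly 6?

5

The generating function for the choices is (1 + q² + q⁴)·(1 + q + q² + q³)·(q² + q⁴ + q⁶); the count is [q⁶].
(1 + q² + q⁴) has coefficients 1,0,1,0,1 for degrees 0…4.
(1 + q + q² + q³) has coefficients 1,1,1,1,0,0,0 for degrees 0…6.
Finally multiplying by (q² + q⁴ + q⁶), the product of all factors after the first has coefficients 0,0,1,1,2,2,2 for degrees 0…6.
[q⁶] = 1·2 + 1·2 + 1·1 = 5.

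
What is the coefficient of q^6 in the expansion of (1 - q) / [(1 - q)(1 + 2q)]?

64

Partial fractions give a closed form: a_n = (1)·(-2)^n.
At n = 6: a_6 = 64.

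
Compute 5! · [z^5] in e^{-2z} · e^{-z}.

-243

The EGF product rule gives c_5 = Σ_{k_1+k_2=5} C(5; k_1,k_2) · ∏ g_i(k_i), where e^{-2z} gives (-2)^k; e^{-z} gives (-1)^k.
g_1(k) for k = 0…5: 1, -2, 4, -8, 16, -32.
g_2(k) for k = 0…5: 1, -1, 1, -1, 1, -1.
c_5 = Σ_k C(5,k)·g_1(k)·g_2(5−k) = 1·1·(-1) + 5·(-2)·1 + 10·4·(-1) + 10·(-8)·1 + 5·16·(-1) + 1·(-32)·1 = −1 − 10 − 40 − 80 − 80 − 32 = -243.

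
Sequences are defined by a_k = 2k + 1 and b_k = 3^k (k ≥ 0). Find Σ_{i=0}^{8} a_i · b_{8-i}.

The convolution is the x^8 coefficient of A(x)B(x).
Σ = 1·6561 + 3·2187 + 5·729 + 7·243 + 9·81 + 11·27 + 13·9 + 15·3 + 17·1 = 19673.

19673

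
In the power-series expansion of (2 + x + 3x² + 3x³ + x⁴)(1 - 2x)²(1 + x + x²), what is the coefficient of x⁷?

(2 + x + 3x² + 3x³ + x⁴) has coefficients 2,1,3,3,1 for degrees 0…4.
(1 - 2x)² has coefficients 1,-4,4,0,0,0,0,0 for degrees 0…7.
Finally multiplying by (1 + x + x²), the product of all factors after the first has coefficients 1,-3,1,0,4,0,0,0 for degrees 0…7.
[x⁷] = 2·0 + 1·0 + 3·0 + 3·4 + 1·0 = 12.

12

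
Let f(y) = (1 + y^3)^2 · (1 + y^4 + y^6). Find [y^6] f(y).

2

(1 + y^3)^2 has coefficients 1,0,0,2,0,0,1 for degrees 0…6.
(1 + y^4 + y^6) has coefficients 1,0,0,0,1,0,1 for degrees 0…6.
[y^6] = 1·1 + 2·0 + 1·1 = 2.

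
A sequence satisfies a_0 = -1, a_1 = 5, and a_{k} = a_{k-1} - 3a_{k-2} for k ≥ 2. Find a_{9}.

The ordinary generating function has denominator 1 - z + 3z^2.
Iterating the recurrence: a_0,…,a_{9} = -1, 5, 8, -7, -31, -10, 83, 113, -136, -475.

-475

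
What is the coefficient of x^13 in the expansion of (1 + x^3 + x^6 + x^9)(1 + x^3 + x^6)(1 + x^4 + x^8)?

(1 + x^3 + x^6 + x^9) has coefficients 1,0,0,1,0,0,1,0,0,1 for degrees 0…9.
(1 + x^3 + x^6) has coefficients 1,0,0,1,0,0,1,0,0,0,0,0,0,0 for degrees 0…13.
Finally multiplying by (1 + x^4 + x^8), the product of all factors after the first has coefficients 1,0,0,1,1,0,1,1,1,0,1,1,0,0 for degrees 0…13.
[x^13] = 1·0 + 1·1 + 1·1 + 1·1 = 3.

3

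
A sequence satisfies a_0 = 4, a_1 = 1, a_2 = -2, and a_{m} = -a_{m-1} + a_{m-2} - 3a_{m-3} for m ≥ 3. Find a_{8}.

The ordinary generating function has denominator 1 + t - t^2 + 3t^3.
Iterating the recurrence: a_0,…,a_{8} = 4, 1, -2, -9, 4, -7, 38, -57, 116.

116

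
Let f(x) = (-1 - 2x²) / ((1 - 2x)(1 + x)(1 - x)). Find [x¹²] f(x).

-8191

The denominator gives the recurrence a_n = 2a_(n−1) + a_(n−2) − 2a_(n−3) for n ≥ 3; the numerator fixes a_0 = -1, a_1 = -2, a_2 = -7.
Iterating: -1, -2, -7, -14, -31, -62, -127, -254, -511, -1022, -2047, -4094, -8191, so a_12 = -8191.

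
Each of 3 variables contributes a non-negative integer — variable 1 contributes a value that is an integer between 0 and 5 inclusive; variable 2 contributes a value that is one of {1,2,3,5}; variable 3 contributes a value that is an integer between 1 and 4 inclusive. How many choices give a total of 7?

The generating function for the choices is (1 + y + y^2 + y^3 + y^4 + y^5)·(y + y^2 + y^3 + y^5)·(y + y^2 + y^3 + y^4); the count is [y^7].
(1 + y + y^2 + y^3 + y^4 + y^5) has coefficients 1,1,1,1,1,1 for degrees 0…5.
(y + y^2 + y^3 + y^5) has coefficients 0,1,1,1,0,1,0,0 for degrees 0…7.
Finally multiplying by (y + y^2 + y^3 + y^4), the product of all factors after the first has coefficients 0,0,1,2,3,3,3,2 for degrees 0…7.
[y^7] = 1·2 + 1·3 + 1·3 + 1·3 + 1·2 + 1·1 = 14.

14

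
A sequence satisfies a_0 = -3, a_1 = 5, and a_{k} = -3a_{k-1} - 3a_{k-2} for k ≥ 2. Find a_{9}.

-81

The ordinary generating function has denominator 1 + 3t + 3t^2.
Iterating the recurrence: a_0,…,a_{9} = -3, 5, -6, 3, 9, -36, 81, -135, 162, -81.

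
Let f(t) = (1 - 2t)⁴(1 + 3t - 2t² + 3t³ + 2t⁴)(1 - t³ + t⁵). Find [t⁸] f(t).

-77

(1 - 2t)⁴ has coefficients 1,-8,24,-32,16 for degrees 0…4.
(1 + 3t - 2t² + 3t³ + 2t⁴) has coefficients 1,3,-2,3,2,0,0,0,0 for degrees 0…8.
Finally multiplying by (1 - t³ + t⁵), the product of all factors after the first has coefficients 1,3,-2,2,-1,3,0,-4,3 for degrees 0…8.
[t⁸] = 1·3 − 8·(-4) + 24·0 − 32·3 + 16·(-1) = -77.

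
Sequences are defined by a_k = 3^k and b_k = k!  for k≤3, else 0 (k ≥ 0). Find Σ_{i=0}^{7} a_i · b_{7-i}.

Write out a_i and b_{7-i} for i = 0,…,7 and sum the products.
Σ = 1·0 + 3·0 + 9·0 + 27·0 + 81·6 + 243·2 + 729·1 + 2187·1 = 3888.

3888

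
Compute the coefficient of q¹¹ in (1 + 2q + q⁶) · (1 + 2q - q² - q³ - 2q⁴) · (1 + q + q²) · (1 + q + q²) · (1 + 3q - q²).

(1 + 2q + q⁶) has coefficients 1,2,0,0,0,0,1 for degrees 0…6.
(1 + 2q - q² - q³ - 2q⁴) has coefficients 1,2,-1,-1,-2,0,0,0,0,0,0,0 for degrees 0…11.
Multiplying by (1 + q + q²) gives running coefficients 1,3,2,0,-4,-3,-2,0,0,0,0,0 for degrees 0…11.
Multiplying by (1 + q + q²) gives running coefficients 1,4,6,5,-2,-7,-9,-5,-2,0,0,0 for degrees 0…11.
Finally multiplying by (1 + 3q - q²), the product of all factors after the first has coefficients 1,7,17,19,7,-18,-28,-25,-8,-1,2,0 for degrees 0…11.
[q¹¹] = 1·0 + 2·2 + 1·(-18) = -14.

-14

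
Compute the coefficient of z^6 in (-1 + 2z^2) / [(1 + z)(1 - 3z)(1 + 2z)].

Partial fractions give a closed form: a_n = (-1/4)·(-1)^n + (-7/20)·3^n + (-2/5)·(-2)^n.
At n = 6: a_6 = -281.

-281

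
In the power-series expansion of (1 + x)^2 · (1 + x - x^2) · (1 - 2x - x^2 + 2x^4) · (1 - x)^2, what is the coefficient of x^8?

7

(1 + x)^2 has coefficients 1,2,1 for degrees 0…2.
(1 + x - x^2) has coefficients 1,1,-1,0,0,0,0,0,0 for degrees 0…8.
Multiplying by (1 - 2x - x^2 + 2x^4) gives running coefficients 1,-1,-4,1,3,2,-2,0,0 for degrees 0…8.
Finally multiplying by (1 - x)^2, the product of all factors after the first has coefficients 1,-3,-1,8,-3,-3,-3,6,-2 for degrees 0…8.
[x^8] = 1·(-2) + 2·6 + 1·(-3) = 7.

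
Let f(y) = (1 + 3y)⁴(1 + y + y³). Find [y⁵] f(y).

(1 + 3y)⁴ has coefficients 1,12,54,108,81 for degrees 0…4.
(1 + y + y³) has coefficients 1,1,0,1,0,0 for degrees 0…5.
[y⁵] = 1·0 + 12·0 + 54·1 + 108·0 + 81·1 = 135.

135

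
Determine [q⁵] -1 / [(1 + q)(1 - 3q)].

The denominator gives the recurrence a_n = 2a_(n−1) + 3a_(n−2) for n ≥ 2; the numerator fixes a_0 = -1, a_1 = -2.
Iterating: -1, -2, -7, -20, -61, -182, so a_5 = -182.

-182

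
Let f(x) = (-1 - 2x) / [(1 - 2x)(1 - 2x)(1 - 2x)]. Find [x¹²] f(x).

-692224

The denominator gives the recurrence a_n = 6a_(n−1) − 12a_(n−2) + 8a_(n−3) for n ≥ 3; the numerator fixes a_0 = -1, a_1 = -8, a_2 = -36.
Iterating: -1, -8, -36, -128, -400, -1152, -3136, -8192, -20736, -51200, -123904, -294912, -692224, so a_12 = -692224.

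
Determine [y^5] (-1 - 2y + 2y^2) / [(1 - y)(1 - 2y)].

-95

The denominator gives the recurrence a_n = 3a_(n−1) − 2a_(n−2) for n ≥ 3; the numerator fixes a_0 = -1, a_1 = -5, a_2 = -11.
Iterating: -1, -5, -11, -23, -47, -95, so a_5 = -95.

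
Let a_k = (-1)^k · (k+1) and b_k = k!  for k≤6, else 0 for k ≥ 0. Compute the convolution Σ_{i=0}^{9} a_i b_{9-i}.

The convolution is the t^9 coefficient of A(t)B(t).
Σ = 1·0 − 2·0 + 3·0 − 4·720 + 5·120 − 6·24 + 7·6 − 8·2 + 9·1 − 10·1 = -2399.

-2399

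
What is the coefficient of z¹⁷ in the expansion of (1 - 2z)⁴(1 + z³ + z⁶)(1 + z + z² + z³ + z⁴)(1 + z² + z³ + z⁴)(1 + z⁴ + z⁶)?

(1 - 2z)⁴ has coefficients 1,-8,24,-32,16 for degrees 0…4.
(1 + z³ + z⁶) has coefficients 1,0,0,1,0,0,1,0,0,0,0,0,0,0,0,0,0,0 for degrees 0…17.
Multiplying by (1 + z + z² + z³ + z⁴) gives running coefficients 1,1,1,2,2,1,2,2,1,1,1,0,0,0,0,0,0,0 for degrees 0…17.
Multiplying by (1 + z² + z³ + z⁴) gives running coefficients 1,1,2,4,5,5,7,7,6,6,6,4,3,2,1,0,0,0 for degrees 0…17.
Finally multiplying by (1 + z⁴ + z⁶), the product of all factors after the first has coefficients 1,1,2,4,6,6,10,12,13,15,18,16,16,15,13,10,9,6 for degrees 0…17.
[z¹⁷] = 1·6 − 8·9 + 24·10 − 32·13 + 16·15 = -2.

-2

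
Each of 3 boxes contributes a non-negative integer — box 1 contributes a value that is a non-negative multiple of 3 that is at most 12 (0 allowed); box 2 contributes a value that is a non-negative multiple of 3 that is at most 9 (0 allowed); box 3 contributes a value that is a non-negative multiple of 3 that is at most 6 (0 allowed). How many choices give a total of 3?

The generating function for the choices is (1 + t^3 + t^6 + t^9 + t^12)·(1 + t^3 + t^6 + t^9)·(1 + t^3 + t^6); the count is [t^3].
(1 + t^3 + t^6 + t^9 + t^12) has coefficients 1,0,0,1 for degrees 0…3.
(1 + t^3 + t^6 + t^9) has coefficients 1,0,0,1 for degrees 0…3.
Finally multiplying by (1 + t^3 + t^6), the product of all factors after the first has coefficients 1,0,0,2 for degrees 0…3.
[t^3] = 1·2 + 1·1 = 3.

3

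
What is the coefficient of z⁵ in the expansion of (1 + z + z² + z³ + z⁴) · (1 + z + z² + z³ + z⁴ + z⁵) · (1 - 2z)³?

-1

(1 + z + z² + z³ + z⁴) has coefficients 1,1,1,1,1 for degrees 0…4.
(1 + z + z² + z³ + z⁴ + z⁵) has coefficients 1,1,1,1,1,1 for degrees 0…5.
Finally multiplying by (1 - 2z)³, the product of all factors after the first has coefficients 1,-5,7,-1,-1,-1 for degrees 0…5.
[z⁵] = 1·(-1) + 1·(-1) + 1·(-1) + 1·7 + 1·(-5) = -1.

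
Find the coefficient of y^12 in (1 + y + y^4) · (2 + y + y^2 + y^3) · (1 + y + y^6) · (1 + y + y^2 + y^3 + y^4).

10

(1 + y + y^4) has coefficients 1,1,0,0,1 for degrees 0…4.
(2 + y + y^2 + y^3) has coefficients 2,1,1,1,0,0,0,0,0,0,0,0,0 for degrees 0…12.
Multiplying by (1 + y + y^6) gives running coefficients 2,3,2,2,1,0,2,1,1,1,0,0,0 for degrees 0…12.
Finally multiplying by (1 + y + y^2 + y^3 + y^4), the product of all factors after the first has coefficients 2,5,7,9,10,8,7,6,5,5,5,3,2 for degrees 0…12.
[y^12] = 1·2 + 1·3 + 1·5 = 10.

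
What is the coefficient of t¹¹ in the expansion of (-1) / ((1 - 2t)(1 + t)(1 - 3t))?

The denominator gives the recurrence a_n = 4a_(n−1) − a_(n−2) − 6a_(n−3) for n ≥ 3; the numerator fixes a_0 = -1, a_1 = -4, a_2 = -15.
Iterating: -1, -4, -15, -50, -161, -504, -1555, -4750, -14421, -43604, -131495, -395850, so a_11 = -395850.

-395850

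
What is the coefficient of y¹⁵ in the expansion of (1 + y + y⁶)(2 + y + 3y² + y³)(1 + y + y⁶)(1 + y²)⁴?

43

(1 + y + y⁶) has coefficients 1,1,0,0,0,0,1 for degrees 0…6.
(2 + y + 3y² + y³) has coefficients 2,1,3,1,0,0,0,0,0,0,0,0,0,0,0,0 for degrees 0…15.
Multiplying by (1 + y + y⁶) gives running coefficients 2,3,4,4,1,0,2,1,3,1,0,0,0,0,0,0 for degrees 0…15.
Finally multiplying by (1 + y²)⁴, the product of all factors after the first has coefficients 2,3,12,16,29,34,38,37,35,24,32,14,27,10,14,5 for degrees 0…15.
[y¹⁵] = 1·5 + 1·14 + 1·24 = 43.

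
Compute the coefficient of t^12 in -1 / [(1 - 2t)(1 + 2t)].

-4096

The denominator gives the recurrence a_n = 4a_(n−2) for n ≥ 2; the numerator fixes a_0 = -1, a_1 = 0.
Iterating: -1, 0, -4, 0, -16, 0, -64, 0, -256, 0, -1024, 0, -4096, so a_12 = -4096.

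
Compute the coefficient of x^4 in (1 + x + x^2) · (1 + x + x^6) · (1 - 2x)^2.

(1 + x + x^2) has coefficients 1,1,1 for degrees 0…2.
(1 + x + x^6) has coefficients 1,1,0,0,0 for degrees 0…4.
Finally multiplying by (1 - 2x)^2, the product of all factors after the first has coefficients 1,-3,0,4,0 for degrees 0…4.
[x^4] = 1·0 + 1·4 + 1·0 = 4.

4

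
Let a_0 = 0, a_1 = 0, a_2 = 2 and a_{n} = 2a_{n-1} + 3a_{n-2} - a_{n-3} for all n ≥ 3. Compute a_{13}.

200798

The ordinary generating function has denominator 1 - 2x - 3x^2 + x^3.
Iterating the recurrence: a_0,…,a_{13} = 0, 0, 2, 4, 14, 38, 114, 328, 960, 2790, 8132, 23674, 68954, 200798.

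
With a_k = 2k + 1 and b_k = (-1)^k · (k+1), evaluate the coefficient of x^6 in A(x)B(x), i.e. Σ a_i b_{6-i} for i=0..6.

Write out a_i and b_{6-i} for i = 0,…,6 and sum the products.
Σ = 1·7 + 3·(-6) + 5·5 + 7·(-4) + 9·3 + 11·(-2) + 13·1 = 4.

4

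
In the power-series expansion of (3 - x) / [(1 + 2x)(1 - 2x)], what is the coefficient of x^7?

The denominator gives the recurrence a_n = 4a_(n−2) for n ≥ 3; the numerator fixes a_0 = 3, a_1 = -1, a_2 = 12.
Iterating: 3, -1, 12, -4, 48, -16, 192, -64, so a_7 = -64.

-64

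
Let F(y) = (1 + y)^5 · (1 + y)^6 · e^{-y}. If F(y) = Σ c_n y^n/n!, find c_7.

254176

The EGF product rule gives c_7 = Σ_{k_1+k_2+k_3=7} C(7; k_1,k_2,k_3) · ∏ g_i(k_i), where (1+y)^5 gives the falling factorial (5)_k; (1+y)^6 gives the falling factorial (6)_k; e^{-y} gives (-1)^k.
g_1(k) for k = 0…7: 1, 5, 20, 60, 120, 120, 0, 0.
g_2(k) for k = 0…7: 1, 6, 30, 120, 360, 720, 720, 0.
g_3(k) for k = 0…7: 1, -1, 1, -1, 1, -1, 1, -1.
First combine the last two factors: h(k) = Σ_j C(k,j)·g_2(j)·g_3(k−j) for k = 0…7: 1, 5, 19, 47, 37, -151, -185, 1091.
c_7 = Σ_k C(7,k)·g_1(k)·h(7−k) = 1·1·1091 + 7·5·(-185) + 21·20·(-151) + 35·60·37 + 35·120·47 + 21·120·19 = 1091 − 6475 − 63420 + 77700 + 197400 + 47880 = 254176.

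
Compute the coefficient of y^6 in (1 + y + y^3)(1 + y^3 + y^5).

2

(1 + y + y^3) has coefficients 1,1,0,1 for degrees 0…3.
(1 + y^3 + y^5) has coefficients 1,0,0,1,0,1,0 for degrees 0…6.
[y^6] = 1·0 + 1·1 + 1·1 = 2.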